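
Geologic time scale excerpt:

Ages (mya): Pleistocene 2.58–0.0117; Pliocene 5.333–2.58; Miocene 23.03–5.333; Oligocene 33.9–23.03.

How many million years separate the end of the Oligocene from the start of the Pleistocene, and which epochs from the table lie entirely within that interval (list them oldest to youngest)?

20.45 million years; Miocene, Pliocene

End of Oligocene = 23.03 Ma; start of Pleistocene = 2.58 Ma.
Gap = 23.03 − 2.58 = 20.45 Myr.
Epochs wholly inside 23.03–2.58 Ma: Miocene (23.03–5.333), Pliocene (5.333–2.58).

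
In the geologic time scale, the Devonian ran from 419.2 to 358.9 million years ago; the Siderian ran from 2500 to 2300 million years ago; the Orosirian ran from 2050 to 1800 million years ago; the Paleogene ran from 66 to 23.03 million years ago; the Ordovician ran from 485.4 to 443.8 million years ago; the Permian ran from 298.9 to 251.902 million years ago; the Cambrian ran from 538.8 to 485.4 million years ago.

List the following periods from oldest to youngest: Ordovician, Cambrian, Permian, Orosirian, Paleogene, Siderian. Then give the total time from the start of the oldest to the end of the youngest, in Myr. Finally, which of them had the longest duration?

Start ages (Ma): Siderian 2500, Orosirian 2050, Cambrian 538.8, Ordovician 485.4, Permian 298.9, Paleogene 66.
Ordered oldest to youngest: Siderian, Orosirian, Cambrian, Ordovician, Permian, Paleogene.
Span = 2500 − 23.03 = 2476.97 Myr.
Durations: Permian 46.998, Cambrian 53.4, Siderian 200, Orosirian 250, Paleogene 42.97, Ordovician 41.6 → longest is Orosirian (250 Myr).

Siderian → Orosirian → Cambrian → Ordovician → Permian → Paleogene; total span 2476.97 Myr; longest is Orosirian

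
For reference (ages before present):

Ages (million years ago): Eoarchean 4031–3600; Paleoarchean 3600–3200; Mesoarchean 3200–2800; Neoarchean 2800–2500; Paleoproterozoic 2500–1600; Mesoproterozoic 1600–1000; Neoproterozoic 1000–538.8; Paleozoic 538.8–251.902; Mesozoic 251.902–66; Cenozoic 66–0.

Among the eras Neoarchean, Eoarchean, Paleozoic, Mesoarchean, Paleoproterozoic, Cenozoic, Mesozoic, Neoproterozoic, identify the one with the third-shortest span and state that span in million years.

Paleozoic, 286.898 million years

Durations: Neoarchean 300; Eoarchean 431; Paleozoic 286.898; Mesoarchean 400; Paleoproterozoic 900; Cenozoic 66; Mesozoic 185.902; Neoproterozoic 461.2 Myr.
Sorted shortest-first: Cenozoic (66), Mesozoic (185.902), Paleozoic (286.898), Neoarchean (300), Mesoarchean (400), Eoarchean (431), Neoproterozoic (461.2), Paleoproterozoic (900).
The third shortest is Paleozoic at 286.898 Myr.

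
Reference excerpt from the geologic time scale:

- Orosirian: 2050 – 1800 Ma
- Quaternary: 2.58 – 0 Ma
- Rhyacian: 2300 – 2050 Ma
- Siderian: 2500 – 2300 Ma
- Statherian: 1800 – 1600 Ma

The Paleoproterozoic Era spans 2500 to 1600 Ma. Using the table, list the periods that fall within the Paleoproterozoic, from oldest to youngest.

Siderian, Rhyacian, Orosirian, Statherian

Periods with both bounds inside 2500–1600 Ma: Siderian (2500–2300), Rhyacian (2300–2050), Orosirian (2050–1800), Statherian (1800–1600).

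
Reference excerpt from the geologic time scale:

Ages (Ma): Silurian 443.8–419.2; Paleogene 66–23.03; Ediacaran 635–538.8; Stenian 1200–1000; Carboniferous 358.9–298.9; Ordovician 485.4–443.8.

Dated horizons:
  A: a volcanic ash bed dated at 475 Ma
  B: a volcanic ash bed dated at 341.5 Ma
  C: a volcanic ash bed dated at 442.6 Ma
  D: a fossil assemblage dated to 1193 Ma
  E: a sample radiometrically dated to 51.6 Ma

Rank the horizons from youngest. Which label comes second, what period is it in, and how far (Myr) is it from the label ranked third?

Smaller Ma means younger, so youngest first: E 51.6 < B 341.5 < C 442.6 < A 475 < D 1193.
Counting 2 along gives B (341.5 Ma); the excerpt puts that inside the Carboniferous, 358.9–298.9 Ma.
Next in line is C (442.6 Ma), and 442.6 − 341.5 = 101.1 Myr.

B, in the Carboniferous; 101.1 million years to C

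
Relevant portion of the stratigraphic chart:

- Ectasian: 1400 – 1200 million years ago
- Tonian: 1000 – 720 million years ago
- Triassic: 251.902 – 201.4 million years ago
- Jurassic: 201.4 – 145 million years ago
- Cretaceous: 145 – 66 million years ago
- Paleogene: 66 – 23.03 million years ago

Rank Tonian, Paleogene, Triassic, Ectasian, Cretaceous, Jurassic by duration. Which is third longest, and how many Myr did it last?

Cretaceous, 79 million years

Durations: Tonian 280; Paleogene 42.97; Triassic 50.502; Ectasian 200; Cretaceous 79; Jurassic 56.4 Myr.
Sorted longest-first: Tonian (280), Ectasian (200), Cretaceous (79), Jurassic (56.4), Triassic (50.502), Paleogene (42.97).
The third longest is Cretaceous at 79 Myr.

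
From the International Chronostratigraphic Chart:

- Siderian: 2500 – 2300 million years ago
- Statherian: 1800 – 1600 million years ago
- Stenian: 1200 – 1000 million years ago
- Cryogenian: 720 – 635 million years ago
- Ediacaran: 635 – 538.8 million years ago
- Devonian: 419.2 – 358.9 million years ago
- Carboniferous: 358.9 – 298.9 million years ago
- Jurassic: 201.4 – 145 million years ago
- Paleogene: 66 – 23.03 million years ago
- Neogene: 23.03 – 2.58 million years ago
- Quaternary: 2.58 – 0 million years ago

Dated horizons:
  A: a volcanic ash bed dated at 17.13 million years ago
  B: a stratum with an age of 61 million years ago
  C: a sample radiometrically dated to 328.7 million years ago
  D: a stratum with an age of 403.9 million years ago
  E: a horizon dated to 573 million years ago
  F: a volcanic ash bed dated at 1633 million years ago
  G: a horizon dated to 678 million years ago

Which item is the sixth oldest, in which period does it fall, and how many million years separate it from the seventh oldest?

B, in the Paleogene; 43.87 million years to A

Sorted oldest-first by Ma: F (1633), G (678), E (573), D (403.9), C (328.7), B (61), A (17.13).
The sixth oldest is B at 61 Ma, which lies in 66–23.03 Ma: the Paleogene.
The seventh oldest is A at 17.13 Ma; separation = |61 − 17.13| = 43.87 Myr.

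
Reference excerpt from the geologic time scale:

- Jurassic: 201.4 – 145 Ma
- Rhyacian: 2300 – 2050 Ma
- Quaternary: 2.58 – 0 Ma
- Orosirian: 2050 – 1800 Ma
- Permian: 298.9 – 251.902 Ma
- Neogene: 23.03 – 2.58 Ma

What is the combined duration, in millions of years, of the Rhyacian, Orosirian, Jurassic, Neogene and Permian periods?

623.848 million years

Duration is start − end for each: (2300 − 2050) + (2050 − 1800) + (201.4 − 145) + (23.03 − 2.58) + (298.9 − 251.902).
That is 250 + 250 + 56.4 + 20.45 + 46.998, which totals 623.848 million years.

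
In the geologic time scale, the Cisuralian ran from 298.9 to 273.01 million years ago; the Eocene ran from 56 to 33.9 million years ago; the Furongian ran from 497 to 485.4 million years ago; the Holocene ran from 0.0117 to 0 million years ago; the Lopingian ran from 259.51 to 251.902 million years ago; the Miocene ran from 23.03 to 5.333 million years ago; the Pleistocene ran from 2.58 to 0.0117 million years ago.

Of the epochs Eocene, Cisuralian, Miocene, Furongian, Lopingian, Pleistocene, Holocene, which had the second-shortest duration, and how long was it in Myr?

Start − end for each: Eocene 56 − 33.9 = 22.1; Cisuralian 298.9 − 273.01 = 25.89; Miocene 23.03 − 5.333 = 17.697; Furongian 497 − 485.4 = 11.6; Lopingian 259.51 − 251.902 = 7.608; Pleistocene 2.58 − 0.0117 = 2.5683; Holocene 0.0117 − 0 = 0.0117.
Ranking these from shortest: Holocene < Pleistocene < Lopingian < Furongian < Miocene < Eocene < Cisuralian.
Position 2 in that ranking is Pleistocene, which lasted 2.5683 Myr.

Pleistocene, 2.5683 million years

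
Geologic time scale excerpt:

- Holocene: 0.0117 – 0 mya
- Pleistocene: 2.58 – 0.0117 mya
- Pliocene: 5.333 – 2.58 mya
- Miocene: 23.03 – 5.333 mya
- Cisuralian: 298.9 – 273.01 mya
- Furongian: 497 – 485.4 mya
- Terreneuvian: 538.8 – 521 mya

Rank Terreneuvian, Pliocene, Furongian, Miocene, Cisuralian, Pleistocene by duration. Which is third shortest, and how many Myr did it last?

Start − end for each: Terreneuvian 538.8 − 521 = 17.8; Pliocene 5.333 − 2.58 = 2.753; Furongian 497 − 485.4 = 11.6; Miocene 23.03 − 5.333 = 17.697; Cisuralian 298.9 − 273.01 = 25.89; Pleistocene 2.58 − 0.0117 = 2.5683.
Ranking these from shortest: Pleistocene < Pliocene < Furongian < Miocene < Terreneuvian < Cisuralian.
Position 3 in that ranking is Furongian, which lasted 11.6 Myr.

Furongian, 11.6 million years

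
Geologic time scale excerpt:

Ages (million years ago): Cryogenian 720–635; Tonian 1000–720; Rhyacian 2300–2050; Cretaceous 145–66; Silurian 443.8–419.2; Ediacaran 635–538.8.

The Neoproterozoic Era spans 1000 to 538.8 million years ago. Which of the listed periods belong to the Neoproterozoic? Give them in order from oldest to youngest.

Tonian, Cryogenian, Ediacaran

Periods with both bounds inside 1000–538.8 Ma: Tonian (1000–720), Cryogenian (720–635), Ediacaran (635–538.8).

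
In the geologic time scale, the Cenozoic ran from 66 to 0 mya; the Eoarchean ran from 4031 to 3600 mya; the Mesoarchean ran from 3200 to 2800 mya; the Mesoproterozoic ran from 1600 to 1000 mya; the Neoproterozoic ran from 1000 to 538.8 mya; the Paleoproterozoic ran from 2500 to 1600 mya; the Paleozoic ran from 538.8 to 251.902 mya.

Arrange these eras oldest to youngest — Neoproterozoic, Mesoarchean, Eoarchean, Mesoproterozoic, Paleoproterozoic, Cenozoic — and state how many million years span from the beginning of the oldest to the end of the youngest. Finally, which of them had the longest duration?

Eoarchean → Mesoarchean → Paleoproterozoic → Mesoproterozoic → Neoproterozoic → Cenozoic; total span 4031 Myr; longest is Paleoproterozoic

From the excerpt: Neoproterozoic 1000–538.8; Mesoarchean 3200–2800; Eoarchean 4031–3600; Mesoproterozoic 1600–1000; Paleoproterozoic 2500–1600; Cenozoic 66–0 (Ma).
Larger Ma is earlier, so the oldest is Eoarchean and the youngest is Cenozoic; oldest to youngest: Eoarchean, Mesoarchean, Paleoproterozoic, Mesoproterozoic, Neoproterozoic, Cenozoic.
Oldest start 4031 minus youngest end 0 gives 4031 Myr overall.
Individual lengths (start − end): Mesoproterozoic 600; Cenozoic 66; Paleoproterozoic 900; Mesoarchean 400; Eoarchean 431; Neoproterozoic 461.2. The largest is Paleoproterozoic at 900 Myr.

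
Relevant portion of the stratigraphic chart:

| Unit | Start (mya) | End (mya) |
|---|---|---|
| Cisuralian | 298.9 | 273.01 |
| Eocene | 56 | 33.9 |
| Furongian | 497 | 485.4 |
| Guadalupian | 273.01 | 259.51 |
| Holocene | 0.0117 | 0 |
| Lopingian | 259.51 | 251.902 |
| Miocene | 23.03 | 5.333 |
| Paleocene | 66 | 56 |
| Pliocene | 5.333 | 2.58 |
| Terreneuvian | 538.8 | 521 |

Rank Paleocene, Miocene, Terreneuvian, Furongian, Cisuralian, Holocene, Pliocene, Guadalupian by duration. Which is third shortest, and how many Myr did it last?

Paleocene, 10 million years

Durations: Paleocene 10; Miocene 17.697; Terreneuvian 17.8; Furongian 11.6; Cisuralian 25.89; Holocene 0.0117; Pliocene 2.753; Guadalupian 13.5 Myr.
Sorted shortest-first: Holocene (0.0117), Pliocene (2.753), Paleocene (10), Furongian (11.6), Guadalupian (13.5), Miocene (17.697), Terreneuvian (17.8), Cisuralian (25.89).
The third shortest is Paleocene at 10 Myr.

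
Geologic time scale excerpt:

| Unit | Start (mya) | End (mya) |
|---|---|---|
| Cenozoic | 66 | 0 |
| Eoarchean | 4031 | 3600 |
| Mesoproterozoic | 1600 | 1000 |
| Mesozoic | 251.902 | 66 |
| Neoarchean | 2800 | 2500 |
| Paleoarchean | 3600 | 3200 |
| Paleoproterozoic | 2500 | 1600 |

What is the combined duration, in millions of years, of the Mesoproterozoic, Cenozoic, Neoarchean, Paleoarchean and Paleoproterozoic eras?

2266 million years

Each duration: Mesoproterozoic = 600; Cenozoic = 66; Neoarchean = 300; Paleoarchean = 400; Paleoproterozoic = 900.
Sum: 600 + 66 + 300 + 400 + 900 = 2266 Myr.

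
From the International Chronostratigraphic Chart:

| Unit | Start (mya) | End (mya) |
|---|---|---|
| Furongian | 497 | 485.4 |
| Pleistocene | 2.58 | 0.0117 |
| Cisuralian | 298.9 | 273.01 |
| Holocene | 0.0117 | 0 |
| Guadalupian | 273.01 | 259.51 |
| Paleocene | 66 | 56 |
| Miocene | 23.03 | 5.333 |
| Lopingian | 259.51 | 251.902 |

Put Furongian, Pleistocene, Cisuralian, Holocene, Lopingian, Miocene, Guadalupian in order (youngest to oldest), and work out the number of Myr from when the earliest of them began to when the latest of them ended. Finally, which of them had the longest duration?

Holocene, Pleistocene, Miocene, Lopingian, Guadalupian, Cisuralian, Furongian; total span 497 Myr; longest is Cisuralian

Start ages (Ma): Furongian 497, Cisuralian 298.9, Guadalupian 273.01, Lopingian 259.51, Miocene 23.03, Pleistocene 2.58, Holocene 0.0117.
Ordered youngest to oldest: Holocene, Pleistocene, Miocene, Lopingian, Guadalupian, Cisuralian, Furongian.
Span = 497 − 0 = 497 Myr.
Durations: Furongian 11.6, Cisuralian 25.89, Pleistocene 2.5683, Holocene 0.0117, Lopingian 7.608, Guadalupian 13.5, Miocene 17.697 → longest is Cisuralian (25.89 Myr).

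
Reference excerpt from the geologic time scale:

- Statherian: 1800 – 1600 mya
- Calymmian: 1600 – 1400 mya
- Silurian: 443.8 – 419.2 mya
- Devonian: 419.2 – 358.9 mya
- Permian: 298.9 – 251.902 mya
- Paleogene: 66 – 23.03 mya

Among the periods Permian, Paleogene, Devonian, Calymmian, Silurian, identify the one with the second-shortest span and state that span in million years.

Durations: Permian 46.998; Paleogene 42.97; Devonian 60.3; Calymmian 200; Silurian 24.6 Myr.
Sorted shortest-first: Silurian (24.6), Paleogene (42.97), Permian (46.998), Devonian (60.3), Calymmian (200).
The second shortest is Paleogene at 42.97 Myr.

Paleogene, 42.97 million years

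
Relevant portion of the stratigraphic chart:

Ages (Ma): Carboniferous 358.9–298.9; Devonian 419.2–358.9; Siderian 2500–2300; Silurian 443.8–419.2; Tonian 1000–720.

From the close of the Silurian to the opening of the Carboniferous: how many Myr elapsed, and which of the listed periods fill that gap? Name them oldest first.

End of Silurian = 419.2 Ma; start of Carboniferous = 358.9 Ma.
Gap = 419.2 − 358.9 = 60.3 Myr.
Periods wholly inside 419.2–358.9 Ma: Devonian (419.2–358.9).

60.3 million years; Devonian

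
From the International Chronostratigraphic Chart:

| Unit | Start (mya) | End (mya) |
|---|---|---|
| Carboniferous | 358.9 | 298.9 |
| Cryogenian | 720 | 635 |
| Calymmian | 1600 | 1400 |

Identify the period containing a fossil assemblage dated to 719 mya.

Cryogenian

719 Ma lies between 720 and 635 Ma, so it falls in the Cryogenian.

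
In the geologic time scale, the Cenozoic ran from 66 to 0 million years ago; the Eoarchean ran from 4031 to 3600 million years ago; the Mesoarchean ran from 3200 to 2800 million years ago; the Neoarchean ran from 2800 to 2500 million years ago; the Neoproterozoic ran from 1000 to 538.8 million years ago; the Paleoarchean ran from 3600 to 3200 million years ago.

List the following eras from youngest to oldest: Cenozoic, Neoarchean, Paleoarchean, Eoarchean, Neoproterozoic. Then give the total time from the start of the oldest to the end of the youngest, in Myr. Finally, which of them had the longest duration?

Cenozoic → Neoproterozoic → Neoarchean → Paleoarchean → Eoarchean; total span 4031 Myr; longest is Neoproterozoic

Start ages (Ma): Eoarchean 4031, Paleoarchean 3600, Neoarchean 2800, Neoproterozoic 1000, Cenozoic 66.
Ordered youngest to oldest: Cenozoic, Neoproterozoic, Neoarchean, Paleoarchean, Eoarchean.
Span = 4031 − 0 = 4031 Myr.
Durations: Eoarchean 431, Neoarchean 300, Cenozoic 66, Paleoarchean 400, Neoproterozoic 461.2 → longest is Neoproterozoic (461.2 Myr).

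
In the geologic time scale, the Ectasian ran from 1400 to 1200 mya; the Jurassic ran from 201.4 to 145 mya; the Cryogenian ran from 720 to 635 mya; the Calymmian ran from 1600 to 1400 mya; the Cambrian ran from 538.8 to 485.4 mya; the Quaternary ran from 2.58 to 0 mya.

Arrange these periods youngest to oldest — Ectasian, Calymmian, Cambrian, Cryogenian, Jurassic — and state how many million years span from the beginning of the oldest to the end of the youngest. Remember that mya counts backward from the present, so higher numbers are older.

Jurassic, Cambrian, Cryogenian, Ectasian, Calymmian; total span 1455 Myr

Start ages (Ma): Calymmian 1600, Ectasian 1400, Cryogenian 720, Cambrian 538.8, Jurassic 201.4.
Ordered youngest to oldest: Jurassic, Cambrian, Cryogenian, Ectasian, Calymmian.
Span = 1600 − 145 = 1455 Myr.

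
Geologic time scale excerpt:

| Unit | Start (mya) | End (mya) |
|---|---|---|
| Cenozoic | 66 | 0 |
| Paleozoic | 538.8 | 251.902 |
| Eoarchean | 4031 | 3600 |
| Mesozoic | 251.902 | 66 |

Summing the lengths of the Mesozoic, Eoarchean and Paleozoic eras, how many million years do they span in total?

903.8 million years

Each duration: Mesozoic = 185.902; Eoarchean = 431; Paleozoic = 286.898.
Sum: 185.902 + 431 + 286.898 = 903.8 Myr.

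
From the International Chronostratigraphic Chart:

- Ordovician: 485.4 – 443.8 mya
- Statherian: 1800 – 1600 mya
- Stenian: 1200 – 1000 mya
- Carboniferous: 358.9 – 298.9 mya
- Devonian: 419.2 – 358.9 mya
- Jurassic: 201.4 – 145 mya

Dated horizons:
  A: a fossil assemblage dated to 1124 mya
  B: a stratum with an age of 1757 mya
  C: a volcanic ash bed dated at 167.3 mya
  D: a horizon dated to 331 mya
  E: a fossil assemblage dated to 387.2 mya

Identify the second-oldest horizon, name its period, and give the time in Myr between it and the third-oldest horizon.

A, in the Stenian; 736.8 million years to E

Larger Ma means older, so oldest first: B 1757 > A 1124 > E 387.2 > D 331 > C 167.3.
Counting 2 along gives A (1124 Ma); the excerpt puts that inside the Stenian, 1200–1000 Ma.
Next in line is E (387.2 Ma), and 1124 − 387.2 = 736.8 Myr.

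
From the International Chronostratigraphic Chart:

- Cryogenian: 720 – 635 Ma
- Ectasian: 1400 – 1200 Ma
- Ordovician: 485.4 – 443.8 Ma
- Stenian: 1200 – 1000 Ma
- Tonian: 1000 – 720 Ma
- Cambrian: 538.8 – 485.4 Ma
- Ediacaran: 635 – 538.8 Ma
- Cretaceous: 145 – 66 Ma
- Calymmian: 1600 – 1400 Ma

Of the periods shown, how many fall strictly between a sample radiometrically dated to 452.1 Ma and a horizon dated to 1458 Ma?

1458 Ma sits inside the Calymmian (1600–1400) and 452.1 Ma inside the Ordovician (485.4–443.8); neither of those is wholly between the two dates.
The listed periods lying completely between them are Ectasian, Stenian, Tonian, Cryogenian, Ediacaran, Cambrian — 6 in all.

6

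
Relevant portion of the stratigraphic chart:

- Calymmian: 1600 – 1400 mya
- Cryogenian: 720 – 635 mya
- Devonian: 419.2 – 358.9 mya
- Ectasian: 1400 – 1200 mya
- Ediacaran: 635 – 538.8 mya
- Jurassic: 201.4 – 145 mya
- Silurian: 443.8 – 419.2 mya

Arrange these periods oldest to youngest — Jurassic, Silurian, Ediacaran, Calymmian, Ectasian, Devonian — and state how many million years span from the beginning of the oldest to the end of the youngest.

Calymmian, Ectasian, Ediacaran, Silurian, Devonian, Jurassic; total span 1455 Myr

From the excerpt: Jurassic 201.4–145; Silurian 443.8–419.2; Ediacaran 635–538.8; Calymmian 1600–1400; Ectasian 1400–1200; Devonian 419.2–358.9 (Ma).
Larger Ma is earlier, so the oldest is Calymmian and the youngest is Jurassic; oldest to youngest: Calymmian, Ectasian, Ediacaran, Silurian, Devonian, Jurassic.
Oldest start 1600 minus youngest end 145 gives 1455 Myr overall.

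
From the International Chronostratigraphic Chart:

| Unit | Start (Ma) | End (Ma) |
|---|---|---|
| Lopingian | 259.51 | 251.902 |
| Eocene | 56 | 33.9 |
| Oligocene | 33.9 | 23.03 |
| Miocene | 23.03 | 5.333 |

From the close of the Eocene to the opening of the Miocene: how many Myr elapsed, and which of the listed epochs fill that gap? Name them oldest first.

10.87 million years; Oligocene

The Eocene closes at 33.9 Ma and the Miocene opens at 23.03 Ma, so the interval is 33.9 − 23.03 = 10.87 Myr.
An epoch fits inside if it starts at or after 33.9 Ma and ends at or before 23.03 Ma; oldest first that gives Oligocene.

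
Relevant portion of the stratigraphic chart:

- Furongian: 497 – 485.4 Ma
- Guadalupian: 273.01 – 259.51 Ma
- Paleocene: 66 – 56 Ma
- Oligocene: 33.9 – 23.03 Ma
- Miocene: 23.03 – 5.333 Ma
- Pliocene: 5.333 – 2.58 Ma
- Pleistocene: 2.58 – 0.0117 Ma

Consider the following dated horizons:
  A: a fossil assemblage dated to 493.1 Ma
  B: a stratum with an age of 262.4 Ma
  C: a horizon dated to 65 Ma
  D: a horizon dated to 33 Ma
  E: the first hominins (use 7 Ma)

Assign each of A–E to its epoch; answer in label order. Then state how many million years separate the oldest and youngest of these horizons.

A: 493.1 Ma lies in 497–485.4 Ma, so Furongian.
B: 262.4 Ma lies in 273.01–259.51 Ma, so Guadalupian.
C: 65 Ma lies in 66–56 Ma, so Paleocene.
D: 33 Ma lies in 33.9–23.03 Ma, so Oligocene.
E: 7 Ma lies in 23.03–5.333 Ma, so Miocene.
Oldest = 493.1 Ma, youngest = 7 Ma → span 486.1 Myr.

A — Furongian; B — Guadalupian; C — Paleocene; D — Oligocene; E — Miocene; span 486.1 million years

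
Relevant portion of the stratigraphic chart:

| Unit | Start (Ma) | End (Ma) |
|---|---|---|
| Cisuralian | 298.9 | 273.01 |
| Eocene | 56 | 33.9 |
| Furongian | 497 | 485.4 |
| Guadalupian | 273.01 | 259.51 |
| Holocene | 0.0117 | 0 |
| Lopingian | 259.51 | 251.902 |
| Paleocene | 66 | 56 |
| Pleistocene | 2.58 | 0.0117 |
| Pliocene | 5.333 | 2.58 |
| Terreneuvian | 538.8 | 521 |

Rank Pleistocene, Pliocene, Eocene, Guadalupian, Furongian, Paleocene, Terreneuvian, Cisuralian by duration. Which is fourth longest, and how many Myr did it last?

Durations: Pleistocene 2.5683; Pliocene 2.753; Eocene 22.1; Guadalupian 13.5; Furongian 11.6; Paleocene 10; Terreneuvian 17.8; Cisuralian 25.89 Myr.
Sorted longest-first: Cisuralian (25.89), Eocene (22.1), Terreneuvian (17.8), Guadalupian (13.5), Furongian (11.6), Paleocene (10), Pliocene (2.753), Pleistocene (2.5683).
The fourth longest is Guadalupian at 13.5 Myr.

Guadalupian, 13.5 million years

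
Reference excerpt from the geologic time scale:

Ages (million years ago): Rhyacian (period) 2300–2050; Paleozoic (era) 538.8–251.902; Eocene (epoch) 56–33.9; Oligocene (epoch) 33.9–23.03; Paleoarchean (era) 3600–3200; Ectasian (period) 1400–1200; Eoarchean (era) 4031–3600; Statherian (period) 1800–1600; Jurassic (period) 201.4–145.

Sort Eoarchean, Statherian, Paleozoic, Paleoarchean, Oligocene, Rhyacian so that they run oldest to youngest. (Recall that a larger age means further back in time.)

Read off each span (Ma): Eoarchean 4031–3600; Statherian 1800–1600; Paleozoic 538.8–251.902; Paleoarchean 3600–3200; Oligocene 33.9–23.03; Rhyacian 2300–2050.
Larger Ma is older, so oldest→youngest is Eoarchean, Paleoarchean, Rhyacian, Statherian, Paleozoic, Oligocene.

Eoarchean, then Paleoarchean, then Rhyacian, then Statherian, then Paleozoic, then Oligocene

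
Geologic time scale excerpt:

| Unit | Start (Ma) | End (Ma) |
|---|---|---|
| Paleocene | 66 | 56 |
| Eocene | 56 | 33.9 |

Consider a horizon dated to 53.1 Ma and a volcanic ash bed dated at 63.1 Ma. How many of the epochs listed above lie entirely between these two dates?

0

Checking each listed span, none has both start < 63.1 Ma and end > 53.1 Ma — every epoch straddles one of the two dates or lies outside them — so the count is 0.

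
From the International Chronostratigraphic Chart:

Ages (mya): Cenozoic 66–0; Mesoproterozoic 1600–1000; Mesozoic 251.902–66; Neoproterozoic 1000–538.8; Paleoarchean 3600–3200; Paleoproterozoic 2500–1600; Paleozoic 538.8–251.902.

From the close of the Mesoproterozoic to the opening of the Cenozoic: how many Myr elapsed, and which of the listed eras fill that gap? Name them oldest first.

End of Mesoproterozoic = 1000 Ma; start of Cenozoic = 66 Ma.
Gap = 1000 − 66 = 934 Myr.
Eras wholly inside 1000–66 Ma: Neoproterozoic (1000–538.8), Paleozoic (538.8–251.902), Mesozoic (251.902–66).

934 million years; Neoproterozoic, Paleozoic, Mesozoic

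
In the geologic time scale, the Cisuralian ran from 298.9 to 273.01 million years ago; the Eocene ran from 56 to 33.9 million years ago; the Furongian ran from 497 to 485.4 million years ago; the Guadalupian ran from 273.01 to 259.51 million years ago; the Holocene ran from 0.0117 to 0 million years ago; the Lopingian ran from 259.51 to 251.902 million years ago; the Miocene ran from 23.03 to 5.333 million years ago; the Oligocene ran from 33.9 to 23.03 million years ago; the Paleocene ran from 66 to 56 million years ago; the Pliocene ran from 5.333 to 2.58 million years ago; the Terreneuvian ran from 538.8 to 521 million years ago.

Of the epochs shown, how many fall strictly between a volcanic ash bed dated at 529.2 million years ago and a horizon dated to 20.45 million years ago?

7

The older date is 529.2 Ma and the younger is 20.45 Ma.
Epochs with start < 529.2 and end > 20.45 Ma: Furongian (497–485.4), Cisuralian (298.9–273.01), Guadalupian (273.01–259.51), Lopingian (259.51–251.902), Paleocene (66–56), Eocene (56–33.9), Oligocene (33.9–23.03).
That is 7 complete epochs.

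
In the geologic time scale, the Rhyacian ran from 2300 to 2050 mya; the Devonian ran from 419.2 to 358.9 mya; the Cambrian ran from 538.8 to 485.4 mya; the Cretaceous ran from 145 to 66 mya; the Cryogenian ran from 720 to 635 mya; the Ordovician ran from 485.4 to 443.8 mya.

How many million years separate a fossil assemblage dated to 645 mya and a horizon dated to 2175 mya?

2175 − 645 = 1530 million years.

1530 million years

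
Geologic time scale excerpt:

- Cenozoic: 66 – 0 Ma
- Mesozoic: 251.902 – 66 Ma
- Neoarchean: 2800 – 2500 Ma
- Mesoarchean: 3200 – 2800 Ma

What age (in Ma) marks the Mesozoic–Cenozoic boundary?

The Mesozoic ends and the Cenozoic begins at 66 Ma.

66 Ma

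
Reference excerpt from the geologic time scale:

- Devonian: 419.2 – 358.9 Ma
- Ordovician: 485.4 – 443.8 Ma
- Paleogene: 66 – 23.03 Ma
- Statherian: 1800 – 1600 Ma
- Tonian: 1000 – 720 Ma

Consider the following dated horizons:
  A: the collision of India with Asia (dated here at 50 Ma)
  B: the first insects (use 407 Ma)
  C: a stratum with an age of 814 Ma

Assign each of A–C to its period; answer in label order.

Match each age against the start–end ranges in the excerpt: A = 50 Ma → Paleogene (66–23.03); B = 407 Ma → Devonian (419.2–358.9); C = 814 Ma → Tonian (1000–720).

A — Paleogene; B — Devonian; C — Tonian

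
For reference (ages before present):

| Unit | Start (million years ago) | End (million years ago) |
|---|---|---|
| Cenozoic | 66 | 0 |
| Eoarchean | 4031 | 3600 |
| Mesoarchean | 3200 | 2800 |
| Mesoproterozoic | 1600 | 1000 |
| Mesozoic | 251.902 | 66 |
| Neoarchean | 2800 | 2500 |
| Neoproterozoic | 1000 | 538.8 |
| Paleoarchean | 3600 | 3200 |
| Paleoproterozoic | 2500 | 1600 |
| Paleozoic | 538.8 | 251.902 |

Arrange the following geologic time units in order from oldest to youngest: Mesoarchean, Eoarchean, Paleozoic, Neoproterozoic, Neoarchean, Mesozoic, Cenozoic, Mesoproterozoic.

Eoarchean → Mesoarchean → Neoarchean → Mesoproterozoic → Neoproterozoic → Paleozoic → Mesozoic → Cenozoic

Read off each span (Ma): Mesoarchean 3200–2800; Eoarchean 4031–3600; Paleozoic 538.8–251.902; Neoproterozoic 1000–538.8; Neoarchean 2800–2500; Mesozoic 251.902–66; Cenozoic 66–0; Mesoproterozoic 1600–1000.
Larger Ma is older, so oldest→youngest is Eoarchean, Mesoarchean, Neoarchean, Mesoproterozoic, Neoproterozoic, Paleozoic, Mesozoic, Cenozoic.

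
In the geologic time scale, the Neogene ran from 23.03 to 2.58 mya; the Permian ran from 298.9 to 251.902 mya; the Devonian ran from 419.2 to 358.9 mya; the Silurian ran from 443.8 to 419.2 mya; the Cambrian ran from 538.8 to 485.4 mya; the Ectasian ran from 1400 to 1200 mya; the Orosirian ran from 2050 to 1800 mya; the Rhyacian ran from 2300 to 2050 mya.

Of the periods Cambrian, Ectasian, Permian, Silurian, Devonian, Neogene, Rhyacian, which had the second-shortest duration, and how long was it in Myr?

Durations: Cambrian 53.4; Ectasian 200; Permian 46.998; Silurian 24.6; Devonian 60.3; Neogene 20.45; Rhyacian 250 Myr.
Sorted shortest-first: Neogene (20.45), Silurian (24.6), Permian (46.998), Cambrian (53.4), Devonian (60.3), Ectasian (200), Rhyacian (250).
The second shortest is Silurian at 24.6 Myr.

Silurian, 24.6 million years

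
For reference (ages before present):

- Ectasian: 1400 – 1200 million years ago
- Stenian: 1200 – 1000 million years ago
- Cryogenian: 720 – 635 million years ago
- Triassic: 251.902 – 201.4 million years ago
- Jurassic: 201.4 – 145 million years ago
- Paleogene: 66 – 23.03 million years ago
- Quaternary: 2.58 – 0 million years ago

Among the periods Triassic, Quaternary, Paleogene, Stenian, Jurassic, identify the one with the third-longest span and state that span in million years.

Triassic, 50.502 million years

Start − end for each: Triassic 251.902 − 201.4 = 50.502; Quaternary 2.58 − 0 = 2.58; Paleogene 66 − 23.03 = 42.97; Stenian 1200 − 1000 = 200; Jurassic 201.4 − 145 = 56.4.
Ranking these from longest: Stenian > Jurassic > Triassic > Paleogene > Quaternary.
Position 3 in that ranking is Triassic, which lasted 50.502 Myr.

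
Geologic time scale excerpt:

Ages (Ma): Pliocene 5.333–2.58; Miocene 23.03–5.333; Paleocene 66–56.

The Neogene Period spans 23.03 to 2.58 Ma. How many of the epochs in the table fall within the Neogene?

Epochs inside 23.03–2.58 Ma: Miocene, Pliocene — 2 in total.

2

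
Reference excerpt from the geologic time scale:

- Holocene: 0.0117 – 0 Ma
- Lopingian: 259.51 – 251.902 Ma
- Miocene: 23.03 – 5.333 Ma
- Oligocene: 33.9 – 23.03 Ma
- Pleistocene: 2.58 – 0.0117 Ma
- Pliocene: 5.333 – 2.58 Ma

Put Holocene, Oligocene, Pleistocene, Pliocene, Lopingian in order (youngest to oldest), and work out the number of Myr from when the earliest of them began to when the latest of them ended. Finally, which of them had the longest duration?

From the excerpt: Holocene 0.0117–0; Oligocene 33.9–23.03; Pleistocene 2.58–0.0117; Pliocene 5.333–2.58; Lopingian 259.51–251.902 (Ma).
Larger Ma is earlier, so the oldest is Lopingian and the youngest is Holocene; youngest to oldest: Holocene, Pleistocene, Pliocene, Oligocene, Lopingian.
Oldest start 259.51 minus youngest end 0 gives 259.51 Myr overall.
Individual lengths (start − end): Holocene 0.0117; Pliocene 2.753; Oligocene 10.87; Pleistocene 2.5683; Lopingian 7.608. The largest is Oligocene at 10.87 Myr.

Holocene, Pleistocene, Pliocene, Oligocene, Lopingian; total span 259.51 Myr; longest is Oligocene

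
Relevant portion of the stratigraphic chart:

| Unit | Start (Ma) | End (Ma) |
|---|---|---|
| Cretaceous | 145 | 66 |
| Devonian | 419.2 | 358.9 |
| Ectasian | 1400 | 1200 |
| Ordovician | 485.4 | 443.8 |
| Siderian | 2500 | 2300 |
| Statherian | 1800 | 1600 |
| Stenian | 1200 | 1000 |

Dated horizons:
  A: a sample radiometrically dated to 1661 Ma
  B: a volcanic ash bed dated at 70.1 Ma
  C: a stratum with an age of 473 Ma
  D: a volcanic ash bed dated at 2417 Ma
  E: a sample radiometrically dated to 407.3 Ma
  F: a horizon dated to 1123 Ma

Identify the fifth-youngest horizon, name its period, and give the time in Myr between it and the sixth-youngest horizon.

A, in the Statherian; 756 million years to D

Smaller Ma means younger, so youngest first: B 70.1 < E 407.3 < C 473 < F 1123 < A 1661 < D 2417.
Counting 5 along gives A (1661 Ma); the excerpt puts that inside the Statherian, 1800–1600 Ma.
Next in line is D (2417 Ma), and 2417 − 1661 = 756 Myr.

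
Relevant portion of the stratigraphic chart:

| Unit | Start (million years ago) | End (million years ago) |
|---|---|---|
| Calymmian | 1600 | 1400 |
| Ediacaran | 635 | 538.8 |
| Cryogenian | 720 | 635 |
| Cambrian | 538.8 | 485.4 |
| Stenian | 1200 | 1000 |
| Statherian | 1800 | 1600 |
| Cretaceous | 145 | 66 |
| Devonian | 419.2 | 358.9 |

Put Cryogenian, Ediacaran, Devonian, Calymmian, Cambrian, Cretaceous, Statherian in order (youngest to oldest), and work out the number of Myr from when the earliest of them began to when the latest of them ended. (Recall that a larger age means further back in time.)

Start ages (Ma): Statherian 1800, Calymmian 1600, Cryogenian 720, Ediacaran 635, Cambrian 538.8, Devonian 419.2, Cretaceous 145.
Ordered youngest to oldest: Cretaceous, Devonian, Cambrian, Ediacaran, Cryogenian, Calymmian, Statherian.
Span = 1800 − 66 = 1734 Myr.

Cretaceous → Devonian → Cambrian → Ediacaran → Cryogenian → Calymmian → Statherian; total span 1734 Myr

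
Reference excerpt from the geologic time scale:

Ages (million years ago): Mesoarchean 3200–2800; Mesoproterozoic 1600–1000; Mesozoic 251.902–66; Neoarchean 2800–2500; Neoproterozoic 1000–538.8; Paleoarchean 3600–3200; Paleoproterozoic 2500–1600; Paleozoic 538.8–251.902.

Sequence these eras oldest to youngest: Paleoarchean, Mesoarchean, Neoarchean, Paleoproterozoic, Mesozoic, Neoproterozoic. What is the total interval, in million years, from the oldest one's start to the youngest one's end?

From the excerpt: Paleoarchean 3600–3200; Mesoarchean 3200–2800; Neoarchean 2800–2500; Paleoproterozoic 2500–1600; Mesozoic 251.902–66; Neoproterozoic 1000–538.8 (Ma).
Larger Ma is earlier, so the oldest is Paleoarchean and the youngest is Mesozoic; oldest to youngest: Paleoarchean, Mesoarchean, Neoarchean, Paleoproterozoic, Neoproterozoic, Mesozoic.
Oldest start 3600 minus youngest end 66 gives 3534 Myr overall.

Paleoarchean, Mesoarchean, Neoarchean, Paleoproterozoic, Neoproterozoic, Mesozoic; total span 3534 Myr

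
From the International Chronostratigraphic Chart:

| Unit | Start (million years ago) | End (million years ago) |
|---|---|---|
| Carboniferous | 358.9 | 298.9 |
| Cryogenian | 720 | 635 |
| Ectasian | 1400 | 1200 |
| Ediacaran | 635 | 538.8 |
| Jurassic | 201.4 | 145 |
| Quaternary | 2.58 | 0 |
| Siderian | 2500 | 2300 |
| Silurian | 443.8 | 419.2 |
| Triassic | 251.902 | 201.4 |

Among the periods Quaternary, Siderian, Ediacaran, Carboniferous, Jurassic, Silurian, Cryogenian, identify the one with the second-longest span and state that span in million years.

Ediacaran, 96.2 million years

Start − end for each: Quaternary 2.58 − 0 = 2.58; Siderian 2500 − 2300 = 200; Ediacaran 635 − 538.8 = 96.2; Carboniferous 358.9 − 298.9 = 60; Jurassic 201.4 − 145 = 56.4; Silurian 443.8 − 419.2 = 24.6; Cryogenian 720 − 635 = 85.
Ranking these from longest: Siderian > Ediacaran > Cryogenian > Carboniferous > Jurassic > Silurian > Quaternary.
Position 2 in that ranking is Ediacaran, which lasted 96.2 Myr.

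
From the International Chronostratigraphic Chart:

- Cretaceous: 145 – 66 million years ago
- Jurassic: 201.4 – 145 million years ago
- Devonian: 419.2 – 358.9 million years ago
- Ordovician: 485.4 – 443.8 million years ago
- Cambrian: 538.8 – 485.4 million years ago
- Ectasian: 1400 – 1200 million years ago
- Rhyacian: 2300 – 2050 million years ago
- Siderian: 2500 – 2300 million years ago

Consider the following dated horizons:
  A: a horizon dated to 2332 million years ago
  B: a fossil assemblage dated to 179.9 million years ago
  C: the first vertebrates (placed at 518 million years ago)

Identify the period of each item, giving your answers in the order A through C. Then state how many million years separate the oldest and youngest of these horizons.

Match each age against the start–end ranges in the excerpt: A = 2332 Ma → Siderian (2500–2300); B = 179.9 Ma → Jurassic (201.4–145); C = 518 Ma → Cambrian (538.8–485.4).
The largest age is 2332 Ma and the smallest is 179.9 Ma; their difference is 2152.1 Myr.

A — Siderian; B — Jurassic; C — Cambrian; span 2152.1 million years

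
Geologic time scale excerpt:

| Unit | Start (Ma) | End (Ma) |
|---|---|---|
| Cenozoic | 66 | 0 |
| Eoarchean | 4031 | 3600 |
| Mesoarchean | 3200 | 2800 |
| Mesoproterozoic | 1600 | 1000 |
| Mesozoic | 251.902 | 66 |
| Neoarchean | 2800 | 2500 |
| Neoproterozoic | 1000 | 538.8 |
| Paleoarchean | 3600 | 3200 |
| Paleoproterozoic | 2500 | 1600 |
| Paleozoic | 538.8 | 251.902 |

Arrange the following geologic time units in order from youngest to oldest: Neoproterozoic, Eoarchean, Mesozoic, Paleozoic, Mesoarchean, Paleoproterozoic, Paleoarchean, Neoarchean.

Mesozoic, then Paleozoic, then Neoproterozoic, then Paleoproterozoic, then Neoarchean, then Mesoarchean, then Paleoarchean, then Eoarchean

The oldest of these is Eoarchean (starts 4031 Ma) and the youngest is Mesozoic (ends 66 Ma).
In between, by decreasing start age: Paleoarchean (3600), Mesoarchean (3200), Neoarchean (2800), Paleoproterozoic (2500), Neoproterozoic (1000), Paleozoic (538.8).
Listing youngest first means reversing that sequence.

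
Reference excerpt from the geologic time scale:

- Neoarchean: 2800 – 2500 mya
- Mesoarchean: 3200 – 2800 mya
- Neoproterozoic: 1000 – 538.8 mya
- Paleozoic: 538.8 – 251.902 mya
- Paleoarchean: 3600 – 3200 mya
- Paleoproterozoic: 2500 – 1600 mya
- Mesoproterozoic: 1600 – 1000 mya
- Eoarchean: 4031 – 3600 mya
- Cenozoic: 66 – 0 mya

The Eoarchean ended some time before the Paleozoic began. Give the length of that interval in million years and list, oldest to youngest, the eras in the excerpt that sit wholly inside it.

The Eoarchean closes at 3600 Ma and the Paleozoic opens at 538.8 Ma, so the interval is 3600 − 538.8 = 3061.2 Myr.
An era fits inside if it starts at or after 3600 Ma and ends at or before 538.8 Ma; oldest first that gives Paleoarchean, Mesoarchean, Neoarchean, Paleoproterozoic, Mesoproterozoic, Neoproterozoic.

3061.2 million years; Paleoarchean, Mesoarchean, Neoarchean, Paleoproterozoic, Mesoproterozoic, Neoproterozoic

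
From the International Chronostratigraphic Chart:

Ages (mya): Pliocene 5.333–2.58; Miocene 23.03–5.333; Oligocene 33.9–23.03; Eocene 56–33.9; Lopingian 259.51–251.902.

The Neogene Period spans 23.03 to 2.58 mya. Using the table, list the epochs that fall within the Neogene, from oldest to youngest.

Epochs with both bounds inside 23.03–2.58 Ma: Miocene (23.03–5.333), Pliocene (5.333–2.58).

Miocene, Pliocene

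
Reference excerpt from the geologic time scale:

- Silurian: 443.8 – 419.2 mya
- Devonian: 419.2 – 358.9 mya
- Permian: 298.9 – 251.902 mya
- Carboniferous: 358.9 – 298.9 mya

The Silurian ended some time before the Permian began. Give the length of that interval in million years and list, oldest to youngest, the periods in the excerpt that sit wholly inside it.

End of Silurian = 419.2 Ma; start of Permian = 298.9 Ma.
Gap = 419.2 − 298.9 = 120.3 Myr.
Periods wholly inside 419.2–298.9 Ma: Devonian (419.2–358.9), Carboniferous (358.9–298.9).

120.3 million years; Devonian, Carboniferous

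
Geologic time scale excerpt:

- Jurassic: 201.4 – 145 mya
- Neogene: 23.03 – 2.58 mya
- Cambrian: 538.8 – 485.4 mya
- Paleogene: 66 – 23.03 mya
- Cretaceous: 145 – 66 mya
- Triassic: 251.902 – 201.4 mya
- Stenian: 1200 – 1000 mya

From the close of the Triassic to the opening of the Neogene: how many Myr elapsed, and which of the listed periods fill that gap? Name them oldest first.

The Triassic closes at 201.4 Ma and the Neogene opens at 23.03 Ma, so the interval is 201.4 − 23.03 = 178.37 Myr.
A period fits inside if it starts at or after 201.4 Ma and ends at or before 23.03 Ma; oldest first that gives Jurassic, Cretaceous, Paleogene.

178.37 million years; Jurassic, Cretaceous, Paleogene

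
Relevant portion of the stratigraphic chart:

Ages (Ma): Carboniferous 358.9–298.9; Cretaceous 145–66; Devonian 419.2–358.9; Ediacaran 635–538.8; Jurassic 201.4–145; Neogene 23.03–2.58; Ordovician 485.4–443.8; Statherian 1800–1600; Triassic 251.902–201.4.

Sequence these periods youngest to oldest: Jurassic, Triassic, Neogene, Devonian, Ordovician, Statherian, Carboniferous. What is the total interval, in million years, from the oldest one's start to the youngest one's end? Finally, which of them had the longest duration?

Neogene → Jurassic → Triassic → Carboniferous → Devonian → Ordovician → Statherian; total span 1797.42 Myr; longest is Statherian

Start ages (Ma): Statherian 1800, Ordovician 485.4, Devonian 419.2, Carboniferous 358.9, Triassic 251.902, Jurassic 201.4, Neogene 23.03.
Ordered youngest to oldest: Neogene, Jurassic, Triassic, Carboniferous, Devonian, Ordovician, Statherian.
Span = 1800 − 2.58 = 1797.42 Myr.
Durations: Statherian 200, Devonian 60.3, Triassic 50.502, Ordovician 41.6, Jurassic 56.4, Neogene 20.45, Carboniferous 60 → longest is Statherian (200 Myr).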